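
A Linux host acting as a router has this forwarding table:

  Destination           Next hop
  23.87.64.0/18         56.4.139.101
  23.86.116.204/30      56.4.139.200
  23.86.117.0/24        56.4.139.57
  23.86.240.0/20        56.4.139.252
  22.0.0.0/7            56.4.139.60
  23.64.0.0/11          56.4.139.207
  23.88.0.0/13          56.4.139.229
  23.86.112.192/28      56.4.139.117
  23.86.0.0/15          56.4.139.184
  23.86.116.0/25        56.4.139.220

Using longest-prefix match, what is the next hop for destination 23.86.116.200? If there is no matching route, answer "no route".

56.4.139.184

Routes whose prefix contains 23.86.116.200:
  22.0.0.0/7 (22.0.0.0 - 23.255.255.255) -> 56.4.139.60
  23.64.0.0/11 (23.64.0.0 - 23.95.255.255) -> 56.4.139.207
  23.86.0.0/15 (23.86.0.0 - 23.87.255.255) -> 56.4.139.184
More-specific entries that do NOT match:
  23.86.116.204/30 (23.86.116.204 - 23.86.116.207) does not contain 23.86.116.200
  23.86.112.192/28 (23.86.112.192 - 23.86.112.207) does not contain 23.86.116.200
  23.86.116.0/25 (23.86.116.0 - 23.86.116.127) does not contain 23.86.116.200
  23.86.117.0/24 (23.86.117.0 - 23.86.117.255) does not contain 23.86.116.200
  23.86.240.0/20 (23.86.240.0 - 23.86.255.255) does not contain 23.86.116.200
  23.87.64.0/18 (23.87.64.0 - 23.87.127.255) does not contain 23.86.116.200
Longest matching prefix is /15 -> next hop 56.4.139.184.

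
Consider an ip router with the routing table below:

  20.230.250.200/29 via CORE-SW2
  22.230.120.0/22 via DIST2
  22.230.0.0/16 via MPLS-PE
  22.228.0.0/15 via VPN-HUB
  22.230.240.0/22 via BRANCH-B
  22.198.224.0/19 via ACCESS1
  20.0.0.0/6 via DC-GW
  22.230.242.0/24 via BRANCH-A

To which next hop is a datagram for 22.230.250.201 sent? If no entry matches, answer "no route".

Routes whose prefix contains 22.230.250.201:
  20.0.0.0/6 (20.0.0.0 - 23.255.255.255) -> DC-GW
  22.230.0.0/16 (22.230.0.0 - 22.230.255.255) -> MPLS-PE
More-specific entries that do NOT match:
  20.230.250.200/29 (20.230.250.200 - 20.230.250.207) does not contain 22.230.250.201
  22.230.242.0/24 (22.230.242.0 - 22.230.242.255) does not contain 22.230.250.201
  22.230.120.0/22 (22.230.120.0 - 22.230.123.255) does not contain 22.230.250.201
  22.230.240.0/22 (22.230.240.0 - 22.230.243.255) does not contain 22.230.250.201
  22.198.224.0/19 (22.198.224.0 - 22.198.255.255) does not contain 22.230.250.201
Longest matching prefix is /16 -> next hop MPLS-PE.

MPLS-PE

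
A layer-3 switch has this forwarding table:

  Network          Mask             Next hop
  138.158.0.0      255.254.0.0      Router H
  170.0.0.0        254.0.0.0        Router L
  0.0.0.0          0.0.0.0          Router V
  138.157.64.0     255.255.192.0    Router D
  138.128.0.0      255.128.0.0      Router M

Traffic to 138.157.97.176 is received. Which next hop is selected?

Router D

Routes whose prefix contains 138.157.97.176:
  0.0.0.0/0 (default, matches everything) -> Router V
  138.128.0.0/9 (138.128.0.0 - 138.255.255.255) -> Router M
  138.157.64.0/18 (138.157.64.0 - 138.157.127.255) -> Router D
Longest matching prefix is /18 -> next hop Router D.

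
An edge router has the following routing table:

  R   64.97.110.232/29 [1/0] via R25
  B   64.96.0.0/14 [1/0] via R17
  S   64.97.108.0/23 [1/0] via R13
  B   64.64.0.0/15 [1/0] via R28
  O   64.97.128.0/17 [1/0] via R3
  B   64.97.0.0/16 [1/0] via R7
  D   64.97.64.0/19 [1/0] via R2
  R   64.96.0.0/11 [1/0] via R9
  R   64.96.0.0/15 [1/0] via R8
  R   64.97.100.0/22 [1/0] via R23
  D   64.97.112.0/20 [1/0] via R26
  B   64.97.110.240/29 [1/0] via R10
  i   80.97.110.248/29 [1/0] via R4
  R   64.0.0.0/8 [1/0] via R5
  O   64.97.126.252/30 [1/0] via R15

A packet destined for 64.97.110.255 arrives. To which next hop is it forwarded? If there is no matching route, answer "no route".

R7

Routes whose prefix contains 64.97.110.255:
  64.0.0.0/8 (64.0.0.0 - 64.255.255.255) -> R5
  64.96.0.0/11 (64.96.0.0 - 64.127.255.255) -> R9
  64.96.0.0/14 (64.96.0.0 - 64.99.255.255) -> R17
  64.96.0.0/15 (64.96.0.0 - 64.97.255.255) -> R8
  64.97.0.0/16 (64.97.0.0 - 64.97.255.255) -> R7
More-specific entries that do NOT match:
  64.97.126.252/30 (64.97.126.252 - 64.97.126.255) does not contain 64.97.110.255
  64.97.110.232/29 (64.97.110.232 - 64.97.110.239) does not contain 64.97.110.255
  64.97.110.240/29 (64.97.110.240 - 64.97.110.247) does not contain 64.97.110.255
  80.97.110.248/29 (80.97.110.248 - 80.97.110.255) does not contain 64.97.110.255
  64.97.108.0/23 (64.97.108.0 - 64.97.109.255) does not contain 64.97.110.255
  64.97.100.0/22 (64.97.100.0 - 64.97.103.255) does not contain 64.97.110.255
  64.97.112.0/20 (64.97.112.0 - 64.97.127.255) does not contain 64.97.110.255
  64.97.64.0/19 (64.97.64.0 - 64.97.95.255) does not contain 64.97.110.255
  64.97.128.0/17 (64.97.128.0 - 64.97.255.255) does not contain 64.97.110.255
Longest matching prefix is /16 -> next hop R7.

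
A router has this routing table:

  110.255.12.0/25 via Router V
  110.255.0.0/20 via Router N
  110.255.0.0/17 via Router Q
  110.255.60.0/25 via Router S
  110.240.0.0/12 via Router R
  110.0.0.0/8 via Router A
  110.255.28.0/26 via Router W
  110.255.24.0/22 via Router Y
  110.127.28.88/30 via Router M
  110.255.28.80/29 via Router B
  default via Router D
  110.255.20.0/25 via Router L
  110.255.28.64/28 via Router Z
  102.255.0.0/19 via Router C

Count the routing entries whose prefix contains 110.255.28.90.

4

Prefixes containing 110.255.28.90:
  0.0.0.0/0 (default, matches everything)
  110.0.0.0/8 (110.0.0.0 - 110.255.255.255)
  110.240.0.0/12 (110.240.0.0 - 110.255.255.255)
  110.255.0.0/17 (110.255.0.0 - 110.255.127.255)
Total matching entries: 4.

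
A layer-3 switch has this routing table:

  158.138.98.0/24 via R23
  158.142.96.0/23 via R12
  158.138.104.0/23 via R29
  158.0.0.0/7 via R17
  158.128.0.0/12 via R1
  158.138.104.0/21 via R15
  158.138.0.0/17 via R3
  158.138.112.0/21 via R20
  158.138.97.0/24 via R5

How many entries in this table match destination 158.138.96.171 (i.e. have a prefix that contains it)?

3

Prefixes containing 158.138.96.171:
  158.0.0.0/7 (158.0.0.0 - 159.255.255.255)
  158.128.0.0/12 (158.128.0.0 - 158.143.255.255)
  158.138.0.0/17 (158.138.0.0 - 158.138.127.255)
Total matching entries: 3.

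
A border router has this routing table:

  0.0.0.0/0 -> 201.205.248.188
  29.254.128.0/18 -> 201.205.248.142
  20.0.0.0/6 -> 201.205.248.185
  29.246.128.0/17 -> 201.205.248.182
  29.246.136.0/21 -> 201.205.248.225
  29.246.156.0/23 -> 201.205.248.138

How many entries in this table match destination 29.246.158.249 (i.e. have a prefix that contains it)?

Prefixes containing 29.246.158.249:
  0.0.0.0/0 (default, matches everything)
  29.246.128.0/17 (29.246.128.0 - 29.246.255.255)
Total matching entries: 2.

2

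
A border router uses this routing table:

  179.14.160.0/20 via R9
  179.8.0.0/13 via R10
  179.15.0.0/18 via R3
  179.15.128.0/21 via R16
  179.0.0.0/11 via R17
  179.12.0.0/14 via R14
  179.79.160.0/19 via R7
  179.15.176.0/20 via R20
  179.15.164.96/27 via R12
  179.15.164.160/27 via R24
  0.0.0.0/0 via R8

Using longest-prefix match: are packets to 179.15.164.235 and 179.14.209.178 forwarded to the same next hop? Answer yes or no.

179.15.164.235: longest match 179.12.0.0/14 -> R14
179.14.209.178: longest match 179.12.0.0/14 -> R14

yes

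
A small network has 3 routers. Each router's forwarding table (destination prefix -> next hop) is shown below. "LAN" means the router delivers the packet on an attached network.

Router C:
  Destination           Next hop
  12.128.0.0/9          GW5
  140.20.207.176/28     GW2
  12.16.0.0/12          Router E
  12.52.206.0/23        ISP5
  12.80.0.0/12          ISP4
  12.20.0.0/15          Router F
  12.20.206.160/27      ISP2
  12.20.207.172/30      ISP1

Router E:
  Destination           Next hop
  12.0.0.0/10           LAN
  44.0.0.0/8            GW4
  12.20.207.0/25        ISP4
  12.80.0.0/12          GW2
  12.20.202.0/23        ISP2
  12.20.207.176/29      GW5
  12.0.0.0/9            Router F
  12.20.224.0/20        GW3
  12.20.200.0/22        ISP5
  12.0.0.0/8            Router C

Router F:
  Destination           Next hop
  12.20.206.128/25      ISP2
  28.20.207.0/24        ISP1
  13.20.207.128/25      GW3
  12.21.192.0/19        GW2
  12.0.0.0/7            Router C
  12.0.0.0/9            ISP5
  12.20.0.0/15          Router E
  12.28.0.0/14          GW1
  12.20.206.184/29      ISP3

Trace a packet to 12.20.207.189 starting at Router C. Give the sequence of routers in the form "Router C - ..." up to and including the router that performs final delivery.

Router C - Router F - Router E

At Router C: longest match for 12.20.207.189 is 12.20.0.0/15 -> Router F
At Router F: longest match for 12.20.207.189 is 12.20.0.0/15 -> Router E
At Router E: longest match for 12.20.207.189 is 12.0.0.0/10 -> LAN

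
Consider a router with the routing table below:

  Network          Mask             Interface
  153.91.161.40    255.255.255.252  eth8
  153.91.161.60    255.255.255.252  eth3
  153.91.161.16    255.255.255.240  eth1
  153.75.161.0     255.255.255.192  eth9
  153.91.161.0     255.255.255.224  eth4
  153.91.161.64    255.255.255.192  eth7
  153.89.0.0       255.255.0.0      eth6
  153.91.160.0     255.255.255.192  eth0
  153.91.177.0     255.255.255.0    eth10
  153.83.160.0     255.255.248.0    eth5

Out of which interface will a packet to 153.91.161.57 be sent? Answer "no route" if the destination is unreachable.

No entry's prefix contains 153.91.161.57; there is no default route.

no route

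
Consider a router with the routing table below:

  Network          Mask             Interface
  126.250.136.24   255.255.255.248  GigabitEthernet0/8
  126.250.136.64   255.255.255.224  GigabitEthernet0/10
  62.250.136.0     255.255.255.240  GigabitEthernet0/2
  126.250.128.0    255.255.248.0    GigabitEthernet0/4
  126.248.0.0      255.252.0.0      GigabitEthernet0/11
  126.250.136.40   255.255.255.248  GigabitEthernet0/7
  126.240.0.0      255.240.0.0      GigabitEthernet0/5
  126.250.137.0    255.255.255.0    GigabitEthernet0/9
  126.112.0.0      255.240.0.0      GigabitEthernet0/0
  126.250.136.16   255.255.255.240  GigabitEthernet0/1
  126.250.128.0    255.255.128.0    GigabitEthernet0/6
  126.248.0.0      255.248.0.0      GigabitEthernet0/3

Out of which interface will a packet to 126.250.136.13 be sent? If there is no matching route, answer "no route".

GigabitEthernet0/6

Routes whose prefix contains 126.250.136.13:
  126.240.0.0/12 (126.240.0.0 - 126.255.255.255) -> GigabitEthernet0/5
  126.248.0.0/13 (126.248.0.0 - 126.255.255.255) -> GigabitEthernet0/3
  126.248.0.0/14 (126.248.0.0 - 126.251.255.255) -> GigabitEthernet0/11
  126.250.128.0/17 (126.250.128.0 - 126.250.255.255) -> GigabitEthernet0/6
More-specific entries that do NOT match:
  126.250.136.24/29 (126.250.136.24 - 126.250.136.31) does not contain 126.250.136.13
  126.250.136.40/29 (126.250.136.40 - 126.250.136.47) does not contain 126.250.136.13
  62.250.136.0/28 (62.250.136.0 - 62.250.136.15) does not contain 126.250.136.13
  126.250.136.16/28 (126.250.136.16 - 126.250.136.31) does not contain 126.250.136.13
  126.250.136.64/27 (126.250.136.64 - 126.250.136.95) does not contain 126.250.136.13
  126.250.137.0/24 (126.250.137.0 - 126.250.137.255) does not contain 126.250.136.13
  126.250.128.0/21 (126.250.128.0 - 126.250.135.255) does not contain 126.250.136.13
Longest matching prefix is /17 -> interface GigabitEthernet0/6.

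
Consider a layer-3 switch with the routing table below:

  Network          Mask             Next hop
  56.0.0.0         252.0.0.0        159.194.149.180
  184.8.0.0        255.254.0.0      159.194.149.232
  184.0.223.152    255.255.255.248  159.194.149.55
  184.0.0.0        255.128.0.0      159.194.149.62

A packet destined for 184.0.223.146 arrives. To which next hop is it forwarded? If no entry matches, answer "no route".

Routes whose prefix contains 184.0.223.146:
  184.0.0.0/9 (184.0.0.0 - 184.127.255.255) -> 159.194.149.62
More-specific entries that do NOT match:
  184.0.223.152/29 (184.0.223.152 - 184.0.223.159) does not contain 184.0.223.146
  184.8.0.0/15 (184.8.0.0 - 184.9.255.255) does not contain 184.0.223.146
Longest matching prefix is /9 -> next hop 159.194.149.62.

159.194.149.62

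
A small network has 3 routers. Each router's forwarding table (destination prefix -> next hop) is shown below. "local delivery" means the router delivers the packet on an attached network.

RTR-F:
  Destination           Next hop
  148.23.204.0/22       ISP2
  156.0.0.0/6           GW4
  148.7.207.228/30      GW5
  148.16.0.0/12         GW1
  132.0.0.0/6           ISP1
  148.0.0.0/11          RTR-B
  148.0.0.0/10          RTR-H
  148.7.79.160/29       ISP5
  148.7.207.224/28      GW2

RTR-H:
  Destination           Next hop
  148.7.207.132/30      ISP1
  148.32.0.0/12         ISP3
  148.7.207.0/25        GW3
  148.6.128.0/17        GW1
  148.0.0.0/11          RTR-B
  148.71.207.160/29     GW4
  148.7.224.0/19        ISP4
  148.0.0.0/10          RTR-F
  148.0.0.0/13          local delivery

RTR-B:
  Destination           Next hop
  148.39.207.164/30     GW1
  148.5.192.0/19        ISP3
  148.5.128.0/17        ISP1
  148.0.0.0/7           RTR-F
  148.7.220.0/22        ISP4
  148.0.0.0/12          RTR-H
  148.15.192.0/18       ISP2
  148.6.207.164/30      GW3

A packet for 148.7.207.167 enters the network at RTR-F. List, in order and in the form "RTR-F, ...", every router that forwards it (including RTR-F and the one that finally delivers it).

RTR-F, RTR-B, RTR-H

At RTR-F: longest match for 148.7.207.167 is 148.0.0.0/11 -> RTR-B
At RTR-B: longest match for 148.7.207.167 is 148.0.0.0/12 -> RTR-H
At RTR-H: longest match for 148.7.207.167 is 148.0.0.0/13 -> local delivery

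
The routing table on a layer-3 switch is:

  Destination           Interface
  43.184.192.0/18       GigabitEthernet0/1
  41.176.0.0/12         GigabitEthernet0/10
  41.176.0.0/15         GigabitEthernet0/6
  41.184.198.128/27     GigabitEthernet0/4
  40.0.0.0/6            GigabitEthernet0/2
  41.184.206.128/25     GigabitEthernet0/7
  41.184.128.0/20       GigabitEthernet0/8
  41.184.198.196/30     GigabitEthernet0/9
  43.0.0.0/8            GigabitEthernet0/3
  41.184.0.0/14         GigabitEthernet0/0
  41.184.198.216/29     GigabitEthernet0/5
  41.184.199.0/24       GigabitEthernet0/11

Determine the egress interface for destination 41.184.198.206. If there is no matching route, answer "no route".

GigabitEthernet0/0

Routes whose prefix contains 41.184.198.206:
  40.0.0.0/6 (40.0.0.0 - 43.255.255.255) -> GigabitEthernet0/2
  41.176.0.0/12 (41.176.0.0 - 41.191.255.255) -> GigabitEthernet0/10
  41.184.0.0/14 (41.184.0.0 - 41.187.255.255) -> GigabitEthernet0/0
More-specific entries that do NOT match:
  41.184.198.196/30 (41.184.198.196 - 41.184.198.199) does not contain 41.184.198.206
  41.184.198.216/29 (41.184.198.216 - 41.184.198.223) does not contain 41.184.198.206
  41.184.198.128/27 (41.184.198.128 - 41.184.198.159) does not contain 41.184.198.206
  41.184.206.128/25 (41.184.206.128 - 41.184.206.255) does not contain 41.184.198.206
  41.184.199.0/24 (41.184.199.0 - 41.184.199.255) does not contain 41.184.198.206
  41.184.128.0/20 (41.184.128.0 - 41.184.143.255) does not contain 41.184.198.206
  43.184.192.0/18 (43.184.192.0 - 43.184.255.255) does not contain 41.184.198.206
  41.176.0.0/15 (41.176.0.0 - 41.177.255.255) does not contain 41.184.198.206
Longest matching prefix is /14 -> interface GigabitEthernet0/0.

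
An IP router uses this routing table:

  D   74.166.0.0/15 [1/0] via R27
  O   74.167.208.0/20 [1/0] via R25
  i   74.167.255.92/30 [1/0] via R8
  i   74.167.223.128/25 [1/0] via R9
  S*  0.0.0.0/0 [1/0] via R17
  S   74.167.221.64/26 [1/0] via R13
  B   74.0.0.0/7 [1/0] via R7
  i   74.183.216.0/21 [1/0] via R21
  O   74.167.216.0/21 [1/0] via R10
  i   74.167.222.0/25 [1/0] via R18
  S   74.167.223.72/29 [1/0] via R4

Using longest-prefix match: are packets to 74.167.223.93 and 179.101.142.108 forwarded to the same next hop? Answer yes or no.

no

74.167.223.93: longest match 74.167.216.0/21 -> R10
179.101.142.108: longest match 0.0.0.0/0 -> R17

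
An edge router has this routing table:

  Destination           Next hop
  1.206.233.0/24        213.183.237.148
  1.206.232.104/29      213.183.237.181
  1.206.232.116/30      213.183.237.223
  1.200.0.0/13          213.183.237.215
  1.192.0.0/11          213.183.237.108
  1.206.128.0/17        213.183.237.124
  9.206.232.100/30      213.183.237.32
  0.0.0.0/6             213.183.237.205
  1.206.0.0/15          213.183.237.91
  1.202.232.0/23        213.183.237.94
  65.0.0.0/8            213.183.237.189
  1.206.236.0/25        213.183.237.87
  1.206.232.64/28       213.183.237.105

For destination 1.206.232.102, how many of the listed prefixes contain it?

5

Prefixes containing 1.206.232.102:
  0.0.0.0/6 (0.0.0.0 - 3.255.255.255)
  1.192.0.0/11 (1.192.0.0 - 1.223.255.255)
  1.200.0.0/13 (1.200.0.0 - 1.207.255.255)
  1.206.0.0/15 (1.206.0.0 - 1.207.255.255)
  1.206.128.0/17 (1.206.128.0 - 1.206.255.255)
Total matching entries: 5.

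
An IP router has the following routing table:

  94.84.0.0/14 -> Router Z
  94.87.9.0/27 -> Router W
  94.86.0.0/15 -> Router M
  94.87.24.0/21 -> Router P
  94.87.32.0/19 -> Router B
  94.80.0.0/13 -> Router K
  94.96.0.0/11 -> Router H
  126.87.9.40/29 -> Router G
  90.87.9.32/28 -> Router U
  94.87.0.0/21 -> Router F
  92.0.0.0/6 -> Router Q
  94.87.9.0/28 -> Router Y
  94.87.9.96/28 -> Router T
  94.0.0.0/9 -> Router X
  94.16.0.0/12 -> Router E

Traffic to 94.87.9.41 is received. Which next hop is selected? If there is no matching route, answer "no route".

Routes whose prefix contains 94.87.9.41:
  92.0.0.0/6 (92.0.0.0 - 95.255.255.255) -> Router Q
  94.0.0.0/9 (94.0.0.0 - 94.127.255.255) -> Router X
  94.80.0.0/13 (94.80.0.0 - 94.87.255.255) -> Router K
  94.84.0.0/14 (94.84.0.0 - 94.87.255.255) -> Router Z
  94.86.0.0/15 (94.86.0.0 - 94.87.255.255) -> Router M
More-specific entries that do NOT match:
  126.87.9.40/29 (126.87.9.40 - 126.87.9.47) does not contain 94.87.9.41
  90.87.9.32/28 (90.87.9.32 - 90.87.9.47) does not contain 94.87.9.41
  94.87.9.0/28 (94.87.9.0 - 94.87.9.15) does not contain 94.87.9.41
  94.87.9.96/28 (94.87.9.96 - 94.87.9.111) does not contain 94.87.9.41
  94.87.9.0/27 (94.87.9.0 - 94.87.9.31) does not contain 94.87.9.41
  94.87.24.0/21 (94.87.24.0 - 94.87.31.255) does not contain 94.87.9.41
  94.87.0.0/21 (94.87.0.0 - 94.87.7.255) does not contain 94.87.9.41
  94.87.32.0/19 (94.87.32.0 - 94.87.63.255) does not contain 94.87.9.41
Longest matching prefix is /15 -> next hop Router M.

Router M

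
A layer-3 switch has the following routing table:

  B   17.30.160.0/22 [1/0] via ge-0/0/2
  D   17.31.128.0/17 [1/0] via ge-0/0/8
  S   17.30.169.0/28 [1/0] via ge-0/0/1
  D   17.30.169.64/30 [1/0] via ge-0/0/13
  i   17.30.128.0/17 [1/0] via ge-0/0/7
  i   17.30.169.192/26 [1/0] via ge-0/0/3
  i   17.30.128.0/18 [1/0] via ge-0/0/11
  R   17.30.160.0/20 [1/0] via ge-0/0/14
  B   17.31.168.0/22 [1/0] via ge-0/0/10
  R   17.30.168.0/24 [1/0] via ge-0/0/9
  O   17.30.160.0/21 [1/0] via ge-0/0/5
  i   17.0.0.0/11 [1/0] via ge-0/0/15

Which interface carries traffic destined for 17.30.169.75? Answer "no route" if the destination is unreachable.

Routes whose prefix contains 17.30.169.75:
  17.0.0.0/11 (17.0.0.0 - 17.31.255.255) -> ge-0/0/15
  17.30.128.0/17 (17.30.128.0 - 17.30.255.255) -> ge-0/0/7
  17.30.128.0/18 (17.30.128.0 - 17.30.191.255) -> ge-0/0/11
  17.30.160.0/20 (17.30.160.0 - 17.30.175.255) -> ge-0/0/14
More-specific entries that do NOT match:
  17.30.169.64/30 (17.30.169.64 - 17.30.169.67) does not contain 17.30.169.75
  17.30.169.0/28 (17.30.169.0 - 17.30.169.15) does not contain 17.30.169.75
  17.30.169.192/26 (17.30.169.192 - 17.30.169.255) does not contain 17.30.169.75
  17.30.168.0/24 (17.30.168.0 - 17.30.168.255) does not contain 17.30.169.75
  17.30.160.0/22 (17.30.160.0 - 17.30.163.255) does not contain 17.30.169.75
  17.31.168.0/22 (17.31.168.0 - 17.31.171.255) does not contain 17.30.169.75
  17.30.160.0/21 (17.30.160.0 - 17.30.167.255) does not contain 17.30.169.75
Longest matching prefix is /20 -> interface ge-0/0/14.

ge-0/0/14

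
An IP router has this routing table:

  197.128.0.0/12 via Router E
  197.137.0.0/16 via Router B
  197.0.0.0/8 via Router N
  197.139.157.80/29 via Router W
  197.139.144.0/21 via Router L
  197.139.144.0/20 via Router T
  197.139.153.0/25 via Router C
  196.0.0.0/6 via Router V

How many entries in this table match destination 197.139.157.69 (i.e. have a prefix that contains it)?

4

Prefixes containing 197.139.157.69:
  196.0.0.0/6 (196.0.0.0 - 199.255.255.255)
  197.0.0.0/8 (197.0.0.0 - 197.255.255.255)
  197.128.0.0/12 (197.128.0.0 - 197.143.255.255)
  197.139.144.0/20 (197.139.144.0 - 197.139.159.255)
Total matching entries: 4.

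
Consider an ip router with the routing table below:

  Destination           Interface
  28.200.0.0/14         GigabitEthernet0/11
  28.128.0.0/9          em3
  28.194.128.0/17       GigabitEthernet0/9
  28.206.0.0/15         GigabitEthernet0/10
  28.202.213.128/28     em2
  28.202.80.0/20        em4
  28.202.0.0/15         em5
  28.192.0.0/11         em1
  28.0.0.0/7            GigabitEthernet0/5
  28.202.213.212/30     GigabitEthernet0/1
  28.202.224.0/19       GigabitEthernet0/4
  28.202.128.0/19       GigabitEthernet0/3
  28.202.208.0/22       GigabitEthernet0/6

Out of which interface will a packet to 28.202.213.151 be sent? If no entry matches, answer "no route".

Routes whose prefix contains 28.202.213.151:
  28.0.0.0/7 (28.0.0.0 - 29.255.255.255) -> GigabitEthernet0/5
  28.128.0.0/9 (28.128.0.0 - 28.255.255.255) -> em3
  28.192.0.0/11 (28.192.0.0 - 28.223.255.255) -> em1
  28.200.0.0/14 (28.200.0.0 - 28.203.255.255) -> GigabitEthernet0/11
  28.202.0.0/15 (28.202.0.0 - 28.203.255.255) -> em5
More-specific entries that do NOT match:
  28.202.213.212/30 (28.202.213.212 - 28.202.213.215) does not contain 28.202.213.151
  28.202.213.128/28 (28.202.213.128 - 28.202.213.143) does not contain 28.202.213.151
  28.202.208.0/22 (28.202.208.0 - 28.202.211.255) does not contain 28.202.213.151
  28.202.80.0/20 (28.202.80.0 - 28.202.95.255) does not contain 28.202.213.151
  28.202.224.0/19 (28.202.224.0 - 28.202.255.255) does not contain 28.202.213.151
  28.202.128.0/19 (28.202.128.0 - 28.202.159.255) does not contain 28.202.213.151
  28.194.128.0/17 (28.194.128.0 - 28.194.255.255) does not contain 28.202.213.151
Longest matching prefix is /15 -> interface em5.

em5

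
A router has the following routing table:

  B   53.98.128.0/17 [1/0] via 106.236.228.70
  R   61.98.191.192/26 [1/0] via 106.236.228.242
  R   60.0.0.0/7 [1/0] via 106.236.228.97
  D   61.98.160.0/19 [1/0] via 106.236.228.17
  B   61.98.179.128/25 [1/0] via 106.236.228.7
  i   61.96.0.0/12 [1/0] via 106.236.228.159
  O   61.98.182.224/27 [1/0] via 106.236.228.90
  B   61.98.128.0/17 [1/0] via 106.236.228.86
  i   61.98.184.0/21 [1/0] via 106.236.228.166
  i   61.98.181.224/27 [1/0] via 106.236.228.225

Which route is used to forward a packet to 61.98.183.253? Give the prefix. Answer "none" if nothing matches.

61.98.160.0/19

Entries matching 61.98.183.253:
  60.0.0.0/7 (60.0.0.0 - 61.255.255.255)
  61.96.0.0/12 (61.96.0.0 - 61.111.255.255)
  61.98.128.0/17 (61.98.128.0 - 61.98.255.255)
  61.98.160.0/19 (61.98.160.0 - 61.98.191.255)
Most specific is 61.98.160.0/19.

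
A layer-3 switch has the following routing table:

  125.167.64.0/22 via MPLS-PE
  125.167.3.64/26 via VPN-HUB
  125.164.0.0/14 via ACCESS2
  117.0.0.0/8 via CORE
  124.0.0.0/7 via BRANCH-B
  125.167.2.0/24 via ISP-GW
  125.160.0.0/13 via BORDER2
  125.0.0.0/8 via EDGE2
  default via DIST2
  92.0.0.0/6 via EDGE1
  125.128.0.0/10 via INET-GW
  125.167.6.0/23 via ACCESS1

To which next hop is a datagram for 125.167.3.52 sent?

ACCESS2

Routes whose prefix contains 125.167.3.52:
  0.0.0.0/0 (default, matches everything) -> DIST2
  124.0.0.0/7 (124.0.0.0 - 125.255.255.255) -> BRANCH-B
  125.0.0.0/8 (125.0.0.0 - 125.255.255.255) -> EDGE2
  125.128.0.0/10 (125.128.0.0 - 125.191.255.255) -> INET-GW
  125.160.0.0/13 (125.160.0.0 - 125.167.255.255) -> BORDER2
  125.164.0.0/14 (125.164.0.0 - 125.167.255.255) -> ACCESS2
More-specific entries that do NOT match:
  125.167.3.64/26 (125.167.3.64 - 125.167.3.127) does not contain 125.167.3.52
  125.167.2.0/24 (125.167.2.0 - 125.167.2.255) does not contain 125.167.3.52
  125.167.6.0/23 (125.167.6.0 - 125.167.7.255) does not contain 125.167.3.52
  125.167.64.0/22 (125.167.64.0 - 125.167.67.255) does not contain 125.167.3.52
Longest matching prefix is /14 -> next hop ACCESS2.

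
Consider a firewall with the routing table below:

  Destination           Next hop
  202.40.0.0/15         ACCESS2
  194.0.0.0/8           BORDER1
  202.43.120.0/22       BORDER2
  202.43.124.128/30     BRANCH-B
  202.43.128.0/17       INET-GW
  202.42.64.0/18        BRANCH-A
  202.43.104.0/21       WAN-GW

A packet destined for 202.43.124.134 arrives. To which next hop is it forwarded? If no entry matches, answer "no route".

no route

No entry's prefix contains 202.43.124.134; there is no default route.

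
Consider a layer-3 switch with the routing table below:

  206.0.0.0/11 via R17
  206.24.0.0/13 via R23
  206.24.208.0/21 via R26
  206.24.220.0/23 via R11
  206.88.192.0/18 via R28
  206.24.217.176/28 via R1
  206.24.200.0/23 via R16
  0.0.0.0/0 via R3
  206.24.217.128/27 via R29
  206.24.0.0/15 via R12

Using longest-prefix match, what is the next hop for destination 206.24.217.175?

R12

Routes whose prefix contains 206.24.217.175:
  0.0.0.0/0 (default, matches everything) -> R3
  206.0.0.0/11 (206.0.0.0 - 206.31.255.255) -> R17
  206.24.0.0/13 (206.24.0.0 - 206.31.255.255) -> R23
  206.24.0.0/15 (206.24.0.0 - 206.25.255.255) -> R12
More-specific entries that do NOT match:
  206.24.217.176/28 (206.24.217.176 - 206.24.217.191) does not contain 206.24.217.175
  206.24.217.128/27 (206.24.217.128 - 206.24.217.159) does not contain 206.24.217.175
  206.24.220.0/23 (206.24.220.0 - 206.24.221.255) does not contain 206.24.217.175
  206.24.200.0/23 (206.24.200.0 - 206.24.201.255) does not contain 206.24.217.175
  206.24.208.0/21 (206.24.208.0 - 206.24.215.255) does not contain 206.24.217.175
  206.88.192.0/18 (206.88.192.0 - 206.88.255.255) does not contain 206.24.217.175
Longest matching prefix is /15 -> next hop R12.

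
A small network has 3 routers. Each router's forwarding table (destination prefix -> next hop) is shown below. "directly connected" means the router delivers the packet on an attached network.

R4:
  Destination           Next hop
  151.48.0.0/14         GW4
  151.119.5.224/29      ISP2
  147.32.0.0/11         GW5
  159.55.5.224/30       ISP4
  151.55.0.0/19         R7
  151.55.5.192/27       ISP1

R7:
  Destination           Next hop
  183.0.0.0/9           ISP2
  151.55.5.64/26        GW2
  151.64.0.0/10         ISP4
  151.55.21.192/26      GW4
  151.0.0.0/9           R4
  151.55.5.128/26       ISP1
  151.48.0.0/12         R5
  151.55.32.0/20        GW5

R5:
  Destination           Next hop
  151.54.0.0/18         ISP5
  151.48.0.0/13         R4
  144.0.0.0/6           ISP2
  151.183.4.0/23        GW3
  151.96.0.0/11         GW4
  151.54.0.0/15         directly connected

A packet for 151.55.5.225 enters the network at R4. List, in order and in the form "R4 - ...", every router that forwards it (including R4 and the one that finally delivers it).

At R4: longest match for 151.55.5.225 is 151.55.0.0/19 -> R7
At R7: longest match for 151.55.5.225 is 151.48.0.0/12 -> R5
At R5: longest match for 151.55.5.225 is 151.54.0.0/15 -> directly connected

R4 - R7 - R5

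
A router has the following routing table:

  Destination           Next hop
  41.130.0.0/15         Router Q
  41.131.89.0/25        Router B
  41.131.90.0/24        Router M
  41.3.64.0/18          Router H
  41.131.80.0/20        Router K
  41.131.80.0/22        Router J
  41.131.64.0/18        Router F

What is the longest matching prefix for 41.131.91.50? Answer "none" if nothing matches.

Entries matching 41.131.91.50:
  41.130.0.0/15 (41.130.0.0 - 41.131.255.255)
  41.131.64.0/18 (41.131.64.0 - 41.131.127.255)
  41.131.80.0/20 (41.131.80.0 - 41.131.95.255)
Most specific is 41.131.80.0/20.

41.131.80.0/20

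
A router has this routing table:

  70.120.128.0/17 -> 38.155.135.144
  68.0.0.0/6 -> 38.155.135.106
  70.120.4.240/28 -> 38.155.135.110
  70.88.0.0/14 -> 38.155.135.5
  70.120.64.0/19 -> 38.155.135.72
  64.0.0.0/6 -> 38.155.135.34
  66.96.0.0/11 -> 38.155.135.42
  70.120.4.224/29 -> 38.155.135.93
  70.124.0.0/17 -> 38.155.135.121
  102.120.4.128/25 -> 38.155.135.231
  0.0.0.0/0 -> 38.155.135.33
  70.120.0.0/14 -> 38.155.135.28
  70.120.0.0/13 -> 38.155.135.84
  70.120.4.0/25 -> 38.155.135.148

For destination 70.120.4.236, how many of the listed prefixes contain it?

4

Prefixes containing 70.120.4.236:
  0.0.0.0/0 (default, matches everything)
  68.0.0.0/6 (68.0.0.0 - 71.255.255.255)
  70.120.0.0/13 (70.120.0.0 - 70.127.255.255)
  70.120.0.0/14 (70.120.0.0 - 70.123.255.255)
Total matching entries: 4.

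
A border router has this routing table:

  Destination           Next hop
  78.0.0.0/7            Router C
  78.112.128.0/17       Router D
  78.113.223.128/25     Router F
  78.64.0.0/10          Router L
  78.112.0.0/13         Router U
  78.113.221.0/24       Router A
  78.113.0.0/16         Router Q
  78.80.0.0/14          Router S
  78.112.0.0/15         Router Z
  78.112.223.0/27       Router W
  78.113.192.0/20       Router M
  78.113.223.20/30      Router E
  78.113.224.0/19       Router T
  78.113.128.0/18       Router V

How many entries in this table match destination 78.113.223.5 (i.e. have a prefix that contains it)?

Prefixes containing 78.113.223.5:
  78.0.0.0/7 (78.0.0.0 - 79.255.255.255)
  78.64.0.0/10 (78.64.0.0 - 78.127.255.255)
  78.112.0.0/13 (78.112.0.0 - 78.119.255.255)
  78.112.0.0/15 (78.112.0.0 - 78.113.255.255)
  78.113.0.0/16 (78.113.0.0 - 78.113.255.255)
Total matching entries: 5.

5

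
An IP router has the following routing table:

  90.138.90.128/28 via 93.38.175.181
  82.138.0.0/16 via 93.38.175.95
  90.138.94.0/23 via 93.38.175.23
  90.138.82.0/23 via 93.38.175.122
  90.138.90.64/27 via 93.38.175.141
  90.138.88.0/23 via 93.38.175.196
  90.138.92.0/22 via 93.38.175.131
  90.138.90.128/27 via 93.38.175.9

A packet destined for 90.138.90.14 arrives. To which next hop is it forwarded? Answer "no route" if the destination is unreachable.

no route

No entry's prefix contains 90.138.90.14; there is no default route.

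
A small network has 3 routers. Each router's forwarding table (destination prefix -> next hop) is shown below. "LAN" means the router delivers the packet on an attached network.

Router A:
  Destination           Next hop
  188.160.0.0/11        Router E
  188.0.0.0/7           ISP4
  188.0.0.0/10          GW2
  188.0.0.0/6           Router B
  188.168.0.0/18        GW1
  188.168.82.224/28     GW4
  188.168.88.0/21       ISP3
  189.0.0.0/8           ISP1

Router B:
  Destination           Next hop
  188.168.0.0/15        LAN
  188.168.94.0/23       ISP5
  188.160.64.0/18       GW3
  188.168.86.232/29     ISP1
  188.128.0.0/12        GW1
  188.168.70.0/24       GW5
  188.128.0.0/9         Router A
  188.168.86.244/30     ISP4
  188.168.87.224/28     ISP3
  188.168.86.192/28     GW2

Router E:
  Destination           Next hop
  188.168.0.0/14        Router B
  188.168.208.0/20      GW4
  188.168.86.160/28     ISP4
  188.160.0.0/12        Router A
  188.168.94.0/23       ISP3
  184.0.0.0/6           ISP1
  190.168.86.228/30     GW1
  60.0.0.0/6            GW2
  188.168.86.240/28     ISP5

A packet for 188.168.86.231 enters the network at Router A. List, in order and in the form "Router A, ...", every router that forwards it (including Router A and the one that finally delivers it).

Router A, Router E, Router B

At Router A: longest match for 188.168.86.231 is 188.160.0.0/11 -> Router E
At Router E: longest match for 188.168.86.231 is 188.168.0.0/14 -> Router B
At Router B: longest match for 188.168.86.231 is 188.168.0.0/15 -> LAN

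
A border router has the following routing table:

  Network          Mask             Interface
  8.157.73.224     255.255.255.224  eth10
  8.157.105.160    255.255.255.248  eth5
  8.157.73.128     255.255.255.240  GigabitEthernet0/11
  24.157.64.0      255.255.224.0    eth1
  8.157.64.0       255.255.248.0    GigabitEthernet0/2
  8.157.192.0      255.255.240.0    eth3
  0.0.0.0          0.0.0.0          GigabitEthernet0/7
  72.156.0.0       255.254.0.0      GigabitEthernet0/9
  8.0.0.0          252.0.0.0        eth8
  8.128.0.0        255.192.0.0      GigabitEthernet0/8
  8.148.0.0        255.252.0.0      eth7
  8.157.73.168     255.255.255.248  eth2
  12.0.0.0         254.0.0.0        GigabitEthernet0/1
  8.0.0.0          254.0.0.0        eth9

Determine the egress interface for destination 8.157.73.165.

Routes whose prefix contains 8.157.73.165:
  0.0.0.0/0 (default, matches everything) -> GigabitEthernet0/7
  8.0.0.0/6 (8.0.0.0 - 11.255.255.255) -> eth8
  8.0.0.0/7 (8.0.0.0 - 9.255.255.255) -> eth9
  8.128.0.0/10 (8.128.0.0 - 8.191.255.255) -> GigabitEthernet0/8
More-specific entries that do NOT match:
  8.157.105.160/29 (8.157.105.160 - 8.157.105.167) does not contain 8.157.73.165
  8.157.73.168/29 (8.157.73.168 - 8.157.73.175) does not contain 8.157.73.165
  8.157.73.128/28 (8.157.73.128 - 8.157.73.143) does not contain 8.157.73.165
  8.157.73.224/27 (8.157.73.224 - 8.157.73.255) does not contain 8.157.73.165
  8.157.64.0/21 (8.157.64.0 - 8.157.71.255) does not contain 8.157.73.165
  8.157.192.0/20 (8.157.192.0 - 8.157.207.255) does not contain 8.157.73.165
  24.157.64.0/19 (24.157.64.0 - 24.157.95.255) does not contain 8.157.73.165
  72.156.0.0/15 (72.156.0.0 - 72.157.255.255) does not contain 8.157.73.165
  8.148.0.0/14 (8.148.0.0 - 8.151.255.255) does not contain 8.157.73.165
Longest matching prefix is /10 -> interface GigabitEthernet0/8.

GigabitEthernet0/8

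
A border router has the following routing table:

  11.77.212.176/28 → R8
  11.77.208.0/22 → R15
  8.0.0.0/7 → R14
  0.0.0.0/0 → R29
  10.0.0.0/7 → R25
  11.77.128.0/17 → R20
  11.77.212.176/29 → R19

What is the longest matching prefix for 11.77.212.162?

Entries matching 11.77.212.162:
  0.0.0.0/0 (default, matches everything)
  10.0.0.0/7 (10.0.0.0 - 11.255.255.255)
  11.77.128.0/17 (11.77.128.0 - 11.77.255.255)
Most specific is 11.77.128.0/17.

11.77.128.0/17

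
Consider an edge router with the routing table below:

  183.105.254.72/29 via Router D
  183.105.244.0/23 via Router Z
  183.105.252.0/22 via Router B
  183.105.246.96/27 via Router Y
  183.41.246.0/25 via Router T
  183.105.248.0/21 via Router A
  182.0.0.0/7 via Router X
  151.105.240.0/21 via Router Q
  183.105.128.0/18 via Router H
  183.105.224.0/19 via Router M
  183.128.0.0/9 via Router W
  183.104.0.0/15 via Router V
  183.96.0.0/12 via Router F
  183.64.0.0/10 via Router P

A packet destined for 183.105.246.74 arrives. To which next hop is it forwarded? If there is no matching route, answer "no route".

Routes whose prefix contains 183.105.246.74:
  182.0.0.0/7 (182.0.0.0 - 183.255.255.255) -> Router X
  183.64.0.0/10 (183.64.0.0 - 183.127.255.255) -> Router P
  183.96.0.0/12 (183.96.0.0 - 183.111.255.255) -> Router F
  183.104.0.0/15 (183.104.0.0 - 183.105.255.255) -> Router V
  183.105.224.0/19 (183.105.224.0 - 183.105.255.255) -> Router M
More-specific entries that do NOT match:
  183.105.254.72/29 (183.105.254.72 - 183.105.254.79) does not contain 183.105.246.74
  183.105.246.96/27 (183.105.246.96 - 183.105.246.127) does not contain 183.105.246.74
  183.41.246.0/25 (183.41.246.0 - 183.41.246.127) does not contain 183.105.246.74
  183.105.244.0/23 (183.105.244.0 - 183.105.245.255) does not contain 183.105.246.74
  183.105.252.0/22 (183.105.252.0 - 183.105.255.255) does not contain 183.105.246.74
  183.105.248.0/21 (183.105.248.0 - 183.105.255.255) does not contain 183.105.246.74
  151.105.240.0/21 (151.105.240.0 - 151.105.247.255) does not contain 183.105.246.74
Longest matching prefix is /19 -> next hop Router M.

Router M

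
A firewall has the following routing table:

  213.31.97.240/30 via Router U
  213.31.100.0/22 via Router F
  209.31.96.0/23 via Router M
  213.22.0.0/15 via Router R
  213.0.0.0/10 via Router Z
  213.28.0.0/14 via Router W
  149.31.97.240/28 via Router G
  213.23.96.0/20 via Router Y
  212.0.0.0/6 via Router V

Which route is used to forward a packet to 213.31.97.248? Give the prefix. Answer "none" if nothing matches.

213.28.0.0/14

Entries matching 213.31.97.248:
  212.0.0.0/6 (212.0.0.0 - 215.255.255.255)
  213.0.0.0/10 (213.0.0.0 - 213.63.255.255)
  213.28.0.0/14 (213.28.0.0 - 213.31.255.255)
Most specific is 213.28.0.0/14.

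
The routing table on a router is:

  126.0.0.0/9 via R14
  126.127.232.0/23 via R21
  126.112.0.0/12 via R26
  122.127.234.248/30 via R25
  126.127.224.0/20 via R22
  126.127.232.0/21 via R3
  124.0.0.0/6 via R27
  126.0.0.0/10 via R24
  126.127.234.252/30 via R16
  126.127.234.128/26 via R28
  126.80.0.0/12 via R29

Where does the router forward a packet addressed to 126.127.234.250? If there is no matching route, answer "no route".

Routes whose prefix contains 126.127.234.250:
  124.0.0.0/6 (124.0.0.0 - 127.255.255.255) -> R27
  126.0.0.0/9 (126.0.0.0 - 126.127.255.255) -> R14
  126.112.0.0/12 (126.112.0.0 - 126.127.255.255) -> R26
  126.127.224.0/20 (126.127.224.0 - 126.127.239.255) -> R22
  126.127.232.0/21 (126.127.232.0 - 126.127.239.255) -> R3
More-specific entries that do NOT match:
  122.127.234.248/30 (122.127.234.248 - 122.127.234.251) does not contain 126.127.234.250
  126.127.234.252/30 (126.127.234.252 - 126.127.234.255) does not contain 126.127.234.250
  126.127.234.128/26 (126.127.234.128 - 126.127.234.191) does not contain 126.127.234.250
  126.127.232.0/23 (126.127.232.0 - 126.127.233.255) does not contain 126.127.234.250
Longest matching prefix is /21 -> next hop R3.

R3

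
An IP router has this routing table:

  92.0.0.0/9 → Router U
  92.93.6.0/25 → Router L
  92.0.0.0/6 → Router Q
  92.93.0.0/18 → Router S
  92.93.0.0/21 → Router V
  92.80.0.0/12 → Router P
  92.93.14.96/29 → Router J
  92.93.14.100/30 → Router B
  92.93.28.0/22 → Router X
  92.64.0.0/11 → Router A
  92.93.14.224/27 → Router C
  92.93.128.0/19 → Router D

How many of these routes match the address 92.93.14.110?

5

Prefixes containing 92.93.14.110:
  92.0.0.0/6 (92.0.0.0 - 95.255.255.255)
  92.0.0.0/9 (92.0.0.0 - 92.127.255.255)
  92.64.0.0/11 (92.64.0.0 - 92.95.255.255)
  92.80.0.0/12 (92.80.0.0 - 92.95.255.255)
  92.93.0.0/18 (92.93.0.0 - 92.93.63.255)
Total matching entries: 5.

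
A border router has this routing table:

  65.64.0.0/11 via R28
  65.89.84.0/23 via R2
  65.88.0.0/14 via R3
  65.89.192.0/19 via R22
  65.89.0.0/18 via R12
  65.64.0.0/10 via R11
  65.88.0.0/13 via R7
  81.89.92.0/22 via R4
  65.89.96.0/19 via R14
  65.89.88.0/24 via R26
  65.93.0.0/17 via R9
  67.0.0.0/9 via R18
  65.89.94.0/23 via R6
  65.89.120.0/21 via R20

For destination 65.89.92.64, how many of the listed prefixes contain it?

4

Prefixes containing 65.89.92.64:
  65.64.0.0/10 (65.64.0.0 - 65.127.255.255)
  65.64.0.0/11 (65.64.0.0 - 65.95.255.255)
  65.88.0.0/13 (65.88.0.0 - 65.95.255.255)
  65.88.0.0/14 (65.88.0.0 - 65.91.255.255)
Total matching entries: 4.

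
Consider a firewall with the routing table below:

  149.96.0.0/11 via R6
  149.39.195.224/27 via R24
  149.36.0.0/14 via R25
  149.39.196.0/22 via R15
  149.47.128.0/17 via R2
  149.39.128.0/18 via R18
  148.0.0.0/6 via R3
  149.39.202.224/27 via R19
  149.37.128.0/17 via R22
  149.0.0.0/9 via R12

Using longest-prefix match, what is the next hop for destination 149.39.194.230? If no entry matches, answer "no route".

R25

Routes whose prefix contains 149.39.194.230:
  148.0.0.0/6 (148.0.0.0 - 151.255.255.255) -> R3
  149.0.0.0/9 (149.0.0.0 - 149.127.255.255) -> R12
  149.36.0.0/14 (149.36.0.0 - 149.39.255.255) -> R25
More-specific entries that do NOT match:
  149.39.195.224/27 (149.39.195.224 - 149.39.195.255) does not contain 149.39.194.230
  149.39.202.224/27 (149.39.202.224 - 149.39.202.255) does not contain 149.39.194.230
  149.39.196.0/22 (149.39.196.0 - 149.39.199.255) does not contain 149.39.194.230
  149.39.128.0/18 (149.39.128.0 - 149.39.191.255) does not contain 149.39.194.230
  149.47.128.0/17 (149.47.128.0 - 149.47.255.255) does not contain 149.39.194.230
  149.37.128.0/17 (149.37.128.0 - 149.37.255.255) does not contain 149.39.194.230
Longest matching prefix is /14 -> next hop R25.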